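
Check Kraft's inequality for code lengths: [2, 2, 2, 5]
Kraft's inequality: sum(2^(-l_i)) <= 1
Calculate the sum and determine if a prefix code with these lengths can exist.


Sum = 2^(-2) + 2^(-2) + 2^(-2) + 2^(-5)
    = 0.25 + 0.25 + 0.25 + 0.03125
    = 25/32 = 0.78125
Since 0.78125 <= 1, Kraft's inequality IS satisfied.
A prefix code with these lengths CAN exist.

Kraft sum = 0.78125. Satisfied.


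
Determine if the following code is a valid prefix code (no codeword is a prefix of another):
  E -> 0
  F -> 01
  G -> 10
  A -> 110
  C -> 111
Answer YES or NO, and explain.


Checking each pair (does one codeword prefix another?):
  E='0' vs F='01': prefix -- VIOLATION

NO -- this is NOT a valid prefix code. E (0) is a prefix of F (01).


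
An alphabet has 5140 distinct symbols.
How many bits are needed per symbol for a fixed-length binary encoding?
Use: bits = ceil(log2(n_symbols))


log2(5140) = 12.3276
Bracket: 2^12 = 4096 < 5140 <= 2^13 = 8192
So ceil(log2(5140)) = 13

bits = ceil(log2(5140)) = ceil(12.3276) = 13 bits


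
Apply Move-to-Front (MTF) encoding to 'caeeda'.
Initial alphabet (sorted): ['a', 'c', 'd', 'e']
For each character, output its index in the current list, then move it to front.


MTF encoding:
'c': index 1 in ['a', 'c', 'd', 'e'] -> ['c', 'a', 'd', 'e']
'a': index 1 in ['c', 'a', 'd', 'e'] -> ['a', 'c', 'd', 'e']
'e': index 3 in ['a', 'c', 'd', 'e'] -> ['e', 'a', 'c', 'd']
'e': index 0 in ['e', 'a', 'c', 'd'] -> ['e', 'a', 'c', 'd']
'd': index 3 in ['e', 'a', 'c', 'd'] -> ['d', 'e', 'a', 'c']
'a': index 2 in ['d', 'e', 'a', 'c'] -> ['a', 'd', 'e', 'c']


Output: [1, 1, 3, 0, 3, 2]


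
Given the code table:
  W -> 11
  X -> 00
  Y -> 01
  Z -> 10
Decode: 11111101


Decoding:
11 -> W
11 -> W
11 -> W
01 -> Y


Result: WWWY


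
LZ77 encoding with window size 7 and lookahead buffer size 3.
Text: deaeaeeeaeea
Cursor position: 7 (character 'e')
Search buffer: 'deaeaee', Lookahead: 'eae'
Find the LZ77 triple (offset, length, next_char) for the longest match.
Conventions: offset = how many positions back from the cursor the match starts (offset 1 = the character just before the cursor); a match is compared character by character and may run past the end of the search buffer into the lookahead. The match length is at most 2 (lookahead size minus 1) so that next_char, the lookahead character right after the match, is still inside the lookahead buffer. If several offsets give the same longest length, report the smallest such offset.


Try each offset into the search buffer:
  offset=1 (pos 6, char 'e'): match length 1
  offset=2 (pos 5, char 'e'): match length 1
  offset=3 (pos 4, char 'a'): match length 0
  offset=4 (pos 3, char 'e'): match length 2
  offset=5 (pos 2, char 'a'): match length 0
  offset=6 (pos 1, char 'e'): match length 2
  offset=7 (pos 0, char 'd'): match length 0
Longest match has length 2, found at offsets 4, 6; take the smallest, offset 4.
next_char = character at position 7 + 2 = 9 -> 'e'

Best match: offset=4, length=2 (matching 'ea' starting at position 3)
LZ77 triple: (4, 2, 'e')


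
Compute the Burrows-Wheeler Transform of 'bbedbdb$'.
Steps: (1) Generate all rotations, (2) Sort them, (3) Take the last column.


Rotations (sorted):
  0: $bbedbdb -> last char: b
  1: b$bbedbd -> last char: d
  2: bbedbdb$ -> last char: $
  3: bdb$bbed -> last char: d
  4: bedbdb$b -> last char: b
  5: db$bbedb -> last char: b
  6: dbdb$bbe -> last char: e
  7: edbdb$bb -> last char: b


BWT = bd$dbbeb


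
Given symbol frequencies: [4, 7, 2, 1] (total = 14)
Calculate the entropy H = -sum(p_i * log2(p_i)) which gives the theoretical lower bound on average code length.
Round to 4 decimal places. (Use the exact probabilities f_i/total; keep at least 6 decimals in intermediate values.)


Per-symbol terms -p_i * log2(p_i) with p_i = f_i/14:
  p = 4/14 = 0.285714: log2(p) = -1.807355, -p*log2(p) = 0.516387
  p = 7/14 = 0.500000: log2(p) = -1.000000, -p*log2(p) = 0.500000
  p = 2/14 = 0.142857: log2(p) = -2.807355, -p*log2(p) = 0.401051
  p = 1/14 = 0.071429: log2(p) = -3.807355, -p*log2(p) = 0.271954
H = 0.516387 + 0.500000 + 0.401051 + 0.271954 = 1.689392

H = 1.6894 bits/symbol


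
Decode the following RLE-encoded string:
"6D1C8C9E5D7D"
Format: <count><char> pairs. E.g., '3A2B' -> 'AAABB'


Expanding each <count><char> pair:
  6D -> 'DDDDDD'
  1C -> 'C'
  8C -> 'CCCCCCCC'
  9E -> 'EEEEEEEEE'
  5D -> 'DDDDD'
  7D -> 'DDDDDDD'

Decoded = DDDDDDCCCCCCCCCEEEEEEEEEDDDDDDDDDDDD


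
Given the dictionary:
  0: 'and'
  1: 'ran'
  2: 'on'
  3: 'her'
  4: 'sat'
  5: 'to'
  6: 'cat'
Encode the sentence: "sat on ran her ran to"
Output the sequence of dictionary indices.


Look up each word in the dictionary:
  'sat' -> 4
  'on' -> 2
  'ran' -> 1
  'her' -> 3
  'ran' -> 1
  'to' -> 5

Encoded: [4, 2, 1, 3, 1, 5]


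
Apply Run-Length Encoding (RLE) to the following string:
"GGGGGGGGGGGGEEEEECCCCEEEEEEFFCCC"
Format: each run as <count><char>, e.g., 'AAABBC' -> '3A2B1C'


Scanning runs left to right:
  i=0: run of 'G' x 12 -> '12G'
  i=12: run of 'E' x 5 -> '5E'
  i=17: run of 'C' x 4 -> '4C'
  i=21: run of 'E' x 6 -> '6E'
  i=27: run of 'F' x 2 -> '2F'
  i=29: run of 'C' x 3 -> '3C'

RLE = 12G5E4C6E2F3C


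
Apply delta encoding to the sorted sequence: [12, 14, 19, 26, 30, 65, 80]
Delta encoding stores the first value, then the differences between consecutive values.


First value: 12
Deltas:
  14 - 12 = 2
  19 - 14 = 5
  26 - 19 = 7
  30 - 26 = 4
  65 - 30 = 35
  80 - 65 = 15


Delta encoded: [12, 2, 5, 7, 4, 35, 15]


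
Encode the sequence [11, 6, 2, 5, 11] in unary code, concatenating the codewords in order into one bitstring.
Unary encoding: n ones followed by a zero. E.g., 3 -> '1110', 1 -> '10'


Encode each number as n ones followed by a terminating 0:
  11 -> 111111111110 (12 bits)
  6 -> 1111110 (7 bits)
  2 -> 110 (3 bits)
  5 -> 111110 (6 bits)
  11 -> 111111111110 (12 bits)
Total length = 12 + 7 + 3 + 6 + 12 = 40 bits.

Unary([11, 6, 2, 5, 11]) = 1111111111101111110110111110111111111110 (40 bits)


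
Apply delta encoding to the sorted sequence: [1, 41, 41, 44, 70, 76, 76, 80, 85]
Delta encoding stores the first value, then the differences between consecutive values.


First value: 1
Deltas:
  41 - 1 = 40
  41 - 41 = 0
  44 - 41 = 3
  70 - 44 = 26
  76 - 70 = 6
  76 - 76 = 0
  80 - 76 = 4
  85 - 80 = 5


Delta encoded: [1, 40, 0, 3, 26, 6, 0, 4, 5]


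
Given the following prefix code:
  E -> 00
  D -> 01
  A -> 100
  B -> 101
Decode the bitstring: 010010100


Decoding step by step:
Bits 01 -> D
Bits 00 -> E
Bits 101 -> B
Bits 00 -> E


Decoded message: DEBE


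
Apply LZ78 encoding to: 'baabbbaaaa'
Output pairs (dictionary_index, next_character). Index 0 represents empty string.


LZ78 encoding steps:
Dictionary: {0: ''}
Step 1: w='' (idx 0), next='b' -> output (0, 'b'), add 'b' as idx 1
Step 2: w='' (idx 0), next='a' -> output (0, 'a'), add 'a' as idx 2
Step 3: w='a' (idx 2), next='b' -> output (2, 'b'), add 'ab' as idx 3
Step 4: w='b' (idx 1), next='b' -> output (1, 'b'), add 'bb' as idx 4
Step 5: w='a' (idx 2), next='a' -> output (2, 'a'), add 'aa' as idx 5
Step 6: w='aa' (idx 5), end of input -> output (5, '')


Encoded: [(0, 'b'), (0, 'a'), (2, 'b'), (1, 'b'), (2, 'a'), (5, '')]


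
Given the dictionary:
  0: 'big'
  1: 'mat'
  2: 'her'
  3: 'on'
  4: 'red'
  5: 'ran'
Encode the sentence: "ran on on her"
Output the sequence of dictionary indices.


Look up each word in the dictionary:
  'ran' -> 5
  'on' -> 3
  'on' -> 3
  'her' -> 2

Encoded: [5, 3, 3, 2]


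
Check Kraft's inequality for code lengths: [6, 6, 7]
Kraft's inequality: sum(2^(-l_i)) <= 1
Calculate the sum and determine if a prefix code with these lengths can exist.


Sum = 2^(-6) + 2^(-6) + 2^(-7)
    = 0.015625 + 0.015625 + 0.0078125
    = 5/128 = 0.0390625
Since 0.0390625 <= 1, Kraft's inequality IS satisfied.
A prefix code with these lengths CAN exist.

Kraft sum = 0.0390625. Satisfied.


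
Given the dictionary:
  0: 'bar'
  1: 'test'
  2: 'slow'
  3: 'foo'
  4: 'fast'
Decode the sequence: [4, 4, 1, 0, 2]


Look up each index in the dictionary:
  4 -> 'fast'
  4 -> 'fast'
  1 -> 'test'
  0 -> 'bar'
  2 -> 'slow'

Decoded: "fast fast test bar slow"


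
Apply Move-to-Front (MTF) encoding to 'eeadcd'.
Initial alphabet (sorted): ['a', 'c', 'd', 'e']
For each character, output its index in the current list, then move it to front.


MTF encoding:
'e': index 3 in ['a', 'c', 'd', 'e'] -> ['e', 'a', 'c', 'd']
'e': index 0 in ['e', 'a', 'c', 'd'] -> ['e', 'a', 'c', 'd']
'a': index 1 in ['e', 'a', 'c', 'd'] -> ['a', 'e', 'c', 'd']
'd': index 3 in ['a', 'e', 'c', 'd'] -> ['d', 'a', 'e', 'c']
'c': index 3 in ['d', 'a', 'e', 'c'] -> ['c', 'd', 'a', 'e']
'd': index 1 in ['c', 'd', 'a', 'e'] -> ['d', 'c', 'a', 'e']


Output: [3, 0, 1, 3, 3, 1]


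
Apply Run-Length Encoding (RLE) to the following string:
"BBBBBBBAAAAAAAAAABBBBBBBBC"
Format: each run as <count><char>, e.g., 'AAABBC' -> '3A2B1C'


Scanning runs left to right:
  i=0: run of 'B' x 7 -> '7B'
  i=7: run of 'A' x 10 -> '10A'
  i=17: run of 'B' x 8 -> '8B'
  i=25: run of 'C' x 1 -> '1C'

RLE = 7B10A8B1C


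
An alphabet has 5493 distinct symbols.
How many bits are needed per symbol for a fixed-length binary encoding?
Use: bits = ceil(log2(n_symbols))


log2(5493) = 12.4234
Bracket: 2^12 = 4096 < 5493 <= 2^13 = 8192
So ceil(log2(5493)) = 13

bits = ceil(log2(5493)) = ceil(12.4234) = 13 bits


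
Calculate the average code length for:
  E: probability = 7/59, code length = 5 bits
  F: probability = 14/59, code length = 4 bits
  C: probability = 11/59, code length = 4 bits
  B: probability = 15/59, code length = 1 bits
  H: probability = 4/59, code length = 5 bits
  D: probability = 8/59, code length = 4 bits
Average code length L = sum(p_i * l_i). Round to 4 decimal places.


Weighted contributions p_i * l_i:
  E: (7/59) * 5 = 35/59
  F: (14/59) * 4 = 56/59
  C: (11/59) * 4 = 44/59
  B: (15/59) * 1 = 15/59
  H: (4/59) * 5 = 20/59
  D: (8/59) * 4 = 32/59
Sum = (35 + 56 + 44 + 15 + 20 + 32)/59 = 202/59

L = 202/59 = 3.4237 bits/symbol


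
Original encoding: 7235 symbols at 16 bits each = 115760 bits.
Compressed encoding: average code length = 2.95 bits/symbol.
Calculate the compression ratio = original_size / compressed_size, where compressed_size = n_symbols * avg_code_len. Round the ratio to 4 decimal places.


original_size = n_symbols * orig_bits = 7235 * 16 = 115760 bits
compressed_size = n_symbols * avg_code_len = 7235 * 2.95 = 21343.25 bits
ratio = original_size / compressed_size = 115760 / 21343.25 = 5.4237

Compression ratio = 5.4237


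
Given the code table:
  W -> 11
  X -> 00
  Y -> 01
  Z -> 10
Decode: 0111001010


Decoding:
01 -> Y
11 -> W
00 -> X
10 -> Z
10 -> Z


Result: YWXZZ


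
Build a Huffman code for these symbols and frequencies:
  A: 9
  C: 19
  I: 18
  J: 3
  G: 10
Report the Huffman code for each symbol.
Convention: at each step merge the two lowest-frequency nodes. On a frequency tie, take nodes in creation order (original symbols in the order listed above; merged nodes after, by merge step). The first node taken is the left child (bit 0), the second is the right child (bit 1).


Huffman tree construction:
Step 1: Merge J(3) + A(9) = 12
Step 2: Merge G(10) + (J+A)(12) = 22
Step 3: Merge I(18) + C(19) = 37
Step 4: Merge (G+(J+A))(22) + (I+C)(37) = 59
Read each symbol's code off the tree from the root (left child = 0, right child = 1).

Codes:
  A: 011 (length 3)
  C: 11 (length 2)
  I: 10 (length 2)
  J: 010 (length 3)
  G: 00 (length 2)
Average code length: 130/59 = 2.2034 bits/symbol


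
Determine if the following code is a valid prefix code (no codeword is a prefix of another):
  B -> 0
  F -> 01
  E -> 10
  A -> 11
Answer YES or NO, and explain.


Checking each pair (does one codeword prefix another?):
  B='0' vs F='01': prefix -- VIOLATION

NO -- this is NOT a valid prefix code. B (0) is a prefix of F (01).


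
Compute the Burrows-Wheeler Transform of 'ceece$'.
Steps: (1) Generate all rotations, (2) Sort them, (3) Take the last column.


Rotations (sorted):
  0: $ceece -> last char: e
  1: ce$cee -> last char: e
  2: ceece$ -> last char: $
  3: e$ceec -> last char: c
  4: ece$ce -> last char: e
  5: eece$c -> last char: c


BWT = ee$cec


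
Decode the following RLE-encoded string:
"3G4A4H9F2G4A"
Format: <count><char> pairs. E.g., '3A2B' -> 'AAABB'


Expanding each <count><char> pair:
  3G -> 'GGG'
  4A -> 'AAAA'
  4H -> 'HHHH'
  9F -> 'FFFFFFFFF'
  2G -> 'GG'
  4A -> 'AAAA'

Decoded = GGGAAAAHHHHFFFFFFFFFGGAAAA


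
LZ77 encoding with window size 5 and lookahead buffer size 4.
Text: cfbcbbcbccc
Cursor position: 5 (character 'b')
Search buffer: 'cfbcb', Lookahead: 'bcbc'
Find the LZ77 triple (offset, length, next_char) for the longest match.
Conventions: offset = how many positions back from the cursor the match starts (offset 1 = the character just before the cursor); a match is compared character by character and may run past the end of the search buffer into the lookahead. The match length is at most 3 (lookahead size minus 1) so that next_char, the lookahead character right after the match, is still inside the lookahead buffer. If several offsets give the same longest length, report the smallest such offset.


Try each offset into the search buffer:
  offset=1 (pos 4, char 'b'): match length 1
  offset=2 (pos 3, char 'c'): match length 0
  offset=3 (pos 2, char 'b'): match length 3
  offset=4 (pos 1, char 'f'): match length 0
  offset=5 (pos 0, char 'c'): match length 0
Longest match has length 3 at offset 3.
next_char = character at position 5 + 3 = 8 -> 'c'

Best match: offset=3, length=3 (matching 'bcb' starting at position 2)
LZ77 triple: (3, 3, 'c')


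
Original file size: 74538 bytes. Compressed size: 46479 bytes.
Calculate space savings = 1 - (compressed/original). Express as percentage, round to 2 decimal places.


ratio = compressed/original = 46479/74538 = 0.623561
savings = 1 - ratio = 1 - 0.623561 = 0.376439
as a percentage: 0.376439 * 100 = 37.64%

Space savings = 1 - 46479/74538 = 37.64%


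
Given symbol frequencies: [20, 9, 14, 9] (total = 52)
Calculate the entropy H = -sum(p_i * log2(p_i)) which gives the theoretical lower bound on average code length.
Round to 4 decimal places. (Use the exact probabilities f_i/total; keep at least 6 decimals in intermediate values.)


Per-symbol terms -p_i * log2(p_i) with p_i = f_i/52:
  p = 20/52 = 0.384615: log2(p) = -1.378512, -p*log2(p) = 0.530197
  p = 9/52 = 0.173077: log2(p) = -2.530515, -p*log2(p) = 0.437974
  p = 14/52 = 0.269231: log2(p) = -1.893085, -p*log2(p) = 0.509677
  p = 9/52 = 0.173077: log2(p) = -2.530515, -p*log2(p) = 0.437974
H = 0.530197 + 0.437974 + 0.509677 + 0.437974 = 1.915822

H = 1.9158 bits/symbol


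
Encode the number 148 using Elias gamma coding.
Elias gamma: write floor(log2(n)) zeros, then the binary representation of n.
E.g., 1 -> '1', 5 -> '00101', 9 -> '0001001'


num_bits = floor(log2(148)) + 1 = 8
leading_zeros = num_bits - 1 = 7
binary(148) = 10010100

Elias gamma(148) = '0000000' + '10010100' = 000000010010100 (15 bits)


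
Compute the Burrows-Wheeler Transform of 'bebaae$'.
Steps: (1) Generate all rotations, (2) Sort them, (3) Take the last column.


Rotations (sorted):
  0: $bebaae -> last char: e
  1: aae$beb -> last char: b
  2: ae$beba -> last char: a
  3: baae$be -> last char: e
  4: bebaae$ -> last char: $
  5: e$bebaa -> last char: a
  6: ebaae$b -> last char: b


BWT = ebae$ab


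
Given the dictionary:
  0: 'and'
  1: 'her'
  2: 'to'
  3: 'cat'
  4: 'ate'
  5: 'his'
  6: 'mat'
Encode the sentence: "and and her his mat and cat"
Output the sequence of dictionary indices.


Look up each word in the dictionary:
  'and' -> 0
  'and' -> 0
  'her' -> 1
  'his' -> 5
  'mat' -> 6
  'and' -> 0
  'cat' -> 3

Encoded: [0, 0, 1, 5, 6, 0, 3]


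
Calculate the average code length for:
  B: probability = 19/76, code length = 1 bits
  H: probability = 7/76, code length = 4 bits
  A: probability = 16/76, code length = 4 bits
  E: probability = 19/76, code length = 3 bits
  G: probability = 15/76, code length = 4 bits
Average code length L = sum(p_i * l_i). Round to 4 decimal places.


Weighted contributions p_i * l_i:
  B: (19/76) * 1 = 19/76
  H: (7/76) * 4 = 28/76
  A: (16/76) * 4 = 64/76
  E: (19/76) * 3 = 57/76
  G: (15/76) * 4 = 60/76
Sum = (19 + 28 + 64 + 57 + 60)/76 = 228/76

L = 228/76 = 3.0000 bits/symbol


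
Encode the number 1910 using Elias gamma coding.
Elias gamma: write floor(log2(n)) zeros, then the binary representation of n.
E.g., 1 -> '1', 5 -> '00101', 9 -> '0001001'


num_bits = floor(log2(1910)) + 1 = 11
leading_zeros = num_bits - 1 = 10
binary(1910) = 11101110110

Elias gamma(1910) = '0000000000' + '11101110110' = 000000000011101110110 (21 bits)


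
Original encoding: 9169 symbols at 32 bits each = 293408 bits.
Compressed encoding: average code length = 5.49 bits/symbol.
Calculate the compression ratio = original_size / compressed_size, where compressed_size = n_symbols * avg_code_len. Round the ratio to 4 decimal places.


original_size = n_symbols * orig_bits = 9169 * 32 = 293408 bits
compressed_size = n_symbols * avg_code_len = 9169 * 5.49 = 50337.81 bits
ratio = original_size / compressed_size = 293408 / 50337.81 = 5.8288

Compression ratio = 5.8288


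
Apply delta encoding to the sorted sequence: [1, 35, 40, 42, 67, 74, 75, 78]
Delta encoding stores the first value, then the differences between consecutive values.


First value: 1
Deltas:
  35 - 1 = 34
  40 - 35 = 5
  42 - 40 = 2
  67 - 42 = 25
  74 - 67 = 7
  75 - 74 = 1
  78 - 75 = 3


Delta encoded: [1, 34, 5, 2, 25, 7, 1, 3]


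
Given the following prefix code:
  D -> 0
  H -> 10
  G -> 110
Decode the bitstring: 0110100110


Decoding step by step:
Bits 0 -> D
Bits 110 -> G
Bits 10 -> H
Bits 0 -> D
Bits 110 -> G


Decoded message: DGHDG


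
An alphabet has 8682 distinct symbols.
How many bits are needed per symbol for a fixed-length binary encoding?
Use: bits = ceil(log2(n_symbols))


log2(8682) = 13.0838
Bracket: 2^13 = 8192 < 8682 <= 2^14 = 16384
So ceil(log2(8682)) = 14

bits = ceil(log2(8682)) = ceil(13.0838) = 14 bits


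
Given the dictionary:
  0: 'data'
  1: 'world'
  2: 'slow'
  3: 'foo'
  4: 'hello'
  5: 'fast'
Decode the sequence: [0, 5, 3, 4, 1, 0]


Look up each index in the dictionary:
  0 -> 'data'
  5 -> 'fast'
  3 -> 'foo'
  4 -> 'hello'
  1 -> 'world'
  0 -> 'data'

Decoded: "data fast foo hello world data"


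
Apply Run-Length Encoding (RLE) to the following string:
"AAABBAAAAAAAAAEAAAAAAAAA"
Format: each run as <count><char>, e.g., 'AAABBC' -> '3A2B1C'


Scanning runs left to right:
  i=0: run of 'A' x 3 -> '3A'
  i=3: run of 'B' x 2 -> '2B'
  i=5: run of 'A' x 9 -> '9A'
  i=14: run of 'E' x 1 -> '1E'
  i=15: run of 'A' x 9 -> '9A'

RLE = 3A2B9A1E9A


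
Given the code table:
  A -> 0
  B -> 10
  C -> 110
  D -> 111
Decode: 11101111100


Decoding:
111 -> D
0 -> A
111 -> D
110 -> C
0 -> A


Result: DADCA


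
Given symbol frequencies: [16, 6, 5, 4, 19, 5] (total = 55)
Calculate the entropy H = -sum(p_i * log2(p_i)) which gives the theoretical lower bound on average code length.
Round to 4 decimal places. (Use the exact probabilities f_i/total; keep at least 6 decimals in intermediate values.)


Per-symbol terms -p_i * log2(p_i) with p_i = f_i/55:
  p = 16/55 = 0.290909: log2(p) = -1.781360, -p*log2(p) = 0.518214
  p = 6/55 = 0.109091: log2(p) = -3.196397, -p*log2(p) = 0.348698
  p = 5/55 = 0.090909: log2(p) = -3.459432, -p*log2(p) = 0.314494
  p = 4/55 = 0.072727: log2(p) = -3.781360, -p*log2(p) = 0.275008
  p = 19/55 = 0.345455: log2(p) = -1.533432, -p*log2(p) = 0.529731
  p = 5/55 = 0.090909: log2(p) = -3.459432, -p*log2(p) = 0.314494
H = 0.518214 + 0.348698 + 0.314494 + 0.275008 + 0.529731 + 0.314494 = 2.300639

H = 2.3006 bits/symbol


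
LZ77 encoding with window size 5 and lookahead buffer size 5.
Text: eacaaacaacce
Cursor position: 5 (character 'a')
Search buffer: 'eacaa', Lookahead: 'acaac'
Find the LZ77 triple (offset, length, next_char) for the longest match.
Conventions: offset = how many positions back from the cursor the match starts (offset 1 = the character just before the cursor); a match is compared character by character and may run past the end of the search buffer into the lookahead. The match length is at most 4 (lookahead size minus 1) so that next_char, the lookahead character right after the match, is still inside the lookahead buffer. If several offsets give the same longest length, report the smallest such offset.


Try each offset into the search buffer:
  offset=1 (pos 4, char 'a'): match length 1
  offset=2 (pos 3, char 'a'): match length 1
  offset=3 (pos 2, char 'c'): match length 0
  offset=4 (pos 1, char 'a'): match length 4
  offset=5 (pos 0, char 'e'): match length 0
Longest match has length 4 at offset 4.
next_char = character at position 5 + 4 = 9 -> 'c'

Best match: offset=4, length=4 (matching 'acaa' starting at position 1)
LZ77 triple: (4, 4, 'c')


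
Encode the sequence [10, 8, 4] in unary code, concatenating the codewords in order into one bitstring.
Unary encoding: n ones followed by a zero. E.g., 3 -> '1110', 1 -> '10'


Encode each number as n ones followed by a terminating 0:
  10 -> 11111111110 (11 bits)
  8 -> 111111110 (9 bits)
  4 -> 11110 (5 bits)
Total length = 11 + 9 + 5 = 25 bits.

Unary([10, 8, 4]) = 1111111111011111111011110 (25 bits)


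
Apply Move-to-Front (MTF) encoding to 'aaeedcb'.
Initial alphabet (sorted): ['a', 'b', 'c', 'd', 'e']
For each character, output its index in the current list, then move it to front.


MTF encoding:
'a': index 0 in ['a', 'b', 'c', 'd', 'e'] -> ['a', 'b', 'c', 'd', 'e']
'a': index 0 in ['a', 'b', 'c', 'd', 'e'] -> ['a', 'b', 'c', 'd', 'e']
'e': index 4 in ['a', 'b', 'c', 'd', 'e'] -> ['e', 'a', 'b', 'c', 'd']
'e': index 0 in ['e', 'a', 'b', 'c', 'd'] -> ['e', 'a', 'b', 'c', 'd']
'd': index 4 in ['e', 'a', 'b', 'c', 'd'] -> ['d', 'e', 'a', 'b', 'c']
'c': index 4 in ['d', 'e', 'a', 'b', 'c'] -> ['c', 'd', 'e', 'a', 'b']
'b': index 4 in ['c', 'd', 'e', 'a', 'b'] -> ['b', 'c', 'd', 'e', 'a']


Output: [0, 0, 4, 0, 4, 4, 4]


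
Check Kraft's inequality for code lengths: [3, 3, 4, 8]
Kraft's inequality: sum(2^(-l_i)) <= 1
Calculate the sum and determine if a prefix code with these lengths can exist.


Sum = 2^(-3) + 2^(-3) + 2^(-4) + 2^(-8)
    = 0.125 + 0.125 + 0.0625 + 0.00390625
    = 81/256 = 0.31640625
Since 0.31640625 <= 1, Kraft's inequality IS satisfied.
A prefix code with these lengths CAN exist.

Kraft sum = 0.31640625. Satisfied.


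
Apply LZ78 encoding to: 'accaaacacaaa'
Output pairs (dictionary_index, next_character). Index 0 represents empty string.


LZ78 encoding steps:
Dictionary: {0: ''}
Step 1: w='' (idx 0), next='a' -> output (0, 'a'), add 'a' as idx 1
Step 2: w='' (idx 0), next='c' -> output (0, 'c'), add 'c' as idx 2
Step 3: w='c' (idx 2), next='a' -> output (2, 'a'), add 'ca' as idx 3
Step 4: w='a' (idx 1), next='a' -> output (1, 'a'), add 'aa' as idx 4
Step 5: w='ca' (idx 3), next='c' -> output (3, 'c'), add 'cac' as idx 5
Step 6: w='aa' (idx 4), next='a' -> output (4, 'a'), add 'aaa' as idx 6


Encoded: [(0, 'a'), (0, 'c'), (2, 'a'), (1, 'a'), (3, 'c'), (4, 'a')]


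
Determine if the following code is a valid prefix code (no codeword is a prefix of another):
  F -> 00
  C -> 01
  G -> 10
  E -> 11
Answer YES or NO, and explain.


Checking each pair (does one codeword prefix another?):
  F='00' vs C='01': no prefix
  F='00' vs G='10': no prefix
  F='00' vs E='11': no prefix
  C='01' vs F='00': no prefix
  C='01' vs G='10': no prefix
  C='01' vs E='11': no prefix
  G='10' vs F='00': no prefix
  G='10' vs C='01': no prefix
  G='10' vs E='11': no prefix
  E='11' vs F='00': no prefix
  E='11' vs C='01': no prefix
  E='11' vs G='10': no prefix
No violation found over all pairs.

YES -- this is a valid prefix code. No codeword is a prefix of any other codeword.


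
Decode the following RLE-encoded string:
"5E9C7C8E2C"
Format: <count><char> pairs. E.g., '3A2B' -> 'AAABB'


Expanding each <count><char> pair:
  5E -> 'EEEEE'
  9C -> 'CCCCCCCCC'
  7C -> 'CCCCCCC'
  8E -> 'EEEEEEEE'
  2C -> 'CC'

Decoded = EEEEECCCCCCCCCCCCCCCCEEEEEEEECC


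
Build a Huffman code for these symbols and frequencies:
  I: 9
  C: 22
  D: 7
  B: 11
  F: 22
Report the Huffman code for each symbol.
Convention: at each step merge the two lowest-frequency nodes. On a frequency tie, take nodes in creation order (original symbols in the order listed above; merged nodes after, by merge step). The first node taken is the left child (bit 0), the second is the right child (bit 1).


Huffman tree construction:
Step 1: Merge D(7) + I(9) = 16
Step 2: Merge B(11) + (D+I)(16) = 27
Step 3: Merge C(22) + F(22) = 44
Step 4: Merge (B+(D+I))(27) + (C+F)(44) = 71
Read each symbol's code off the tree from the root (left child = 0, right child = 1).

Codes:
  I: 011 (length 3)
  C: 10 (length 2)
  D: 010 (length 3)
  B: 00 (length 2)
  F: 11 (length 2)
Average code length: 158/71 = 2.2254 bits/symbol


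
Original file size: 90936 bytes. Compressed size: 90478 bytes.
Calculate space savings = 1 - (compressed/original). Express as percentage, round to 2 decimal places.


ratio = compressed/original = 90478/90936 = 0.994963
savings = 1 - ratio = 1 - 0.994963 = 0.005037
as a percentage: 0.005037 * 100 = 0.5%

Space savings = 1 - 90478/90936 = 0.5%


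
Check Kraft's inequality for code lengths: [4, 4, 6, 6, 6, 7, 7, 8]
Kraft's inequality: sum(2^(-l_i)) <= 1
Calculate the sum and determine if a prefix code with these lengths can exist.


Sum = 2^(-4) + 2^(-4) + 2^(-6) + 2^(-6) + 2^(-6) + 2^(-7) + 2^(-7) + 2^(-8)
    = 0.0625 + 0.0625 + 0.015625 + 0.015625 + 0.015625 + 0.0078125 + 0.0078125 + 0.00390625
    = 49/256 = 0.19140625
Since 0.19140625 <= 1, Kraft's inequality IS satisfied.
A prefix code with these lengths CAN exist.

Kraft sum = 0.19140625. Satisfied.


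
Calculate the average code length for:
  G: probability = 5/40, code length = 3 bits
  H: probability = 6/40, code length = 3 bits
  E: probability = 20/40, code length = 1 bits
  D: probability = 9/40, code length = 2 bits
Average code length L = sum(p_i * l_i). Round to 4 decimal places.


Weighted contributions p_i * l_i:
  G: (5/40) * 3 = 15/40
  H: (6/40) * 3 = 18/40
  E: (20/40) * 1 = 20/40
  D: (9/40) * 2 = 18/40
Sum = (15 + 18 + 20 + 18)/40 = 71/40

L = 71/40 = 1.7750 bits/symbol


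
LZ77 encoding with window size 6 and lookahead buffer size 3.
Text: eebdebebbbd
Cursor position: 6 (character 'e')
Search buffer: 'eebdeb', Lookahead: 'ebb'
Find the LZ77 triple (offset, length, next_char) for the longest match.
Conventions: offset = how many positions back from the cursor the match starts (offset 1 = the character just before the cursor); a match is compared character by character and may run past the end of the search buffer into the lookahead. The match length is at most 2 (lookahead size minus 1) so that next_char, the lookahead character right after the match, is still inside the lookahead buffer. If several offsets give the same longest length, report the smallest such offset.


Try each offset into the search buffer:
  offset=1 (pos 5, char 'b'): match length 0
  offset=2 (pos 4, char 'e'): match length 2
  offset=3 (pos 3, char 'd'): match length 0
  offset=4 (pos 2, char 'b'): match length 0
  offset=5 (pos 1, char 'e'): match length 2
  offset=6 (pos 0, char 'e'): match length 1
Longest match has length 2, found at offsets 2, 5; take the smallest, offset 2.
next_char = character at position 6 + 2 = 8 -> 'b'

Best match: offset=2, length=2 (matching 'eb' starting at position 4)
LZ77 triple: (2, 2, 'b')


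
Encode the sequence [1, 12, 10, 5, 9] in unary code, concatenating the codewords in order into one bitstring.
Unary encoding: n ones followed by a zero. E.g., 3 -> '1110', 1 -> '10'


Encode each number as n ones followed by a terminating 0:
  1 -> 10 (2 bits)
  12 -> 1111111111110 (13 bits)
  10 -> 11111111110 (11 bits)
  5 -> 111110 (6 bits)
  9 -> 1111111110 (10 bits)
Total length = 2 + 13 + 11 + 6 + 10 = 42 bits.

Unary([1, 12, 10, 5, 9]) = 101111111111110111111111101111101111111110 (42 bits)


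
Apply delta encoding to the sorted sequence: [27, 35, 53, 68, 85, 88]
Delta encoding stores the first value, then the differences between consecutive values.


First value: 27
Deltas:
  35 - 27 = 8
  53 - 35 = 18
  68 - 53 = 15
  85 - 68 = 17
  88 - 85 = 3


Delta encoded: [27, 8, 18, 15, 17, 3]


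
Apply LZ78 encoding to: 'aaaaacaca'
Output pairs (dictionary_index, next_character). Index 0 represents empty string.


LZ78 encoding steps:
Dictionary: {0: ''}
Step 1: w='' (idx 0), next='a' -> output (0, 'a'), add 'a' as idx 1
Step 2: w='a' (idx 1), next='a' -> output (1, 'a'), add 'aa' as idx 2
Step 3: w='aa' (idx 2), next='c' -> output (2, 'c'), add 'aac' as idx 3
Step 4: w='a' (idx 1), next='c' -> output (1, 'c'), add 'ac' as idx 4
Step 5: w='a' (idx 1), end of input -> output (1, '')


Encoded: [(0, 'a'), (1, 'a'), (2, 'c'), (1, 'c'), (1, '')]


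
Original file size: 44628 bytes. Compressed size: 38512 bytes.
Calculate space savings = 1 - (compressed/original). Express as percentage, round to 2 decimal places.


ratio = compressed/original = 38512/44628 = 0.862956
savings = 1 - ratio = 1 - 0.862956 = 0.137044
as a percentage: 0.137044 * 100 = 13.7%

Space savings = 1 - 38512/44628 = 13.7%


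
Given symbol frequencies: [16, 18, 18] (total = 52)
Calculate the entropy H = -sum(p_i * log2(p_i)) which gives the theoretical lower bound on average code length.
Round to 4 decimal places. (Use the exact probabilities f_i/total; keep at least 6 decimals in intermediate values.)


Per-symbol terms -p_i * log2(p_i) with p_i = f_i/52:
  p = 16/52 = 0.307692: log2(p) = -1.700440, -p*log2(p) = 0.523212
  p = 18/52 = 0.346154: log2(p) = -1.530515, -p*log2(p) = 0.529794
  p = 18/52 = 0.346154: log2(p) = -1.530515, -p*log2(p) = 0.529794
H = 0.523212 + 0.529794 + 0.529794 = 1.582800

H = 1.5828 bits/symbol


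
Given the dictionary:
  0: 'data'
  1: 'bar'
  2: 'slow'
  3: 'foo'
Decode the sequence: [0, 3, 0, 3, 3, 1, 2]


Look up each index in the dictionary:
  0 -> 'data'
  3 -> 'foo'
  0 -> 'data'
  3 -> 'foo'
  3 -> 'foo'
  1 -> 'bar'
  2 -> 'slow'

Decoded: "data foo data foo foo bar slow"


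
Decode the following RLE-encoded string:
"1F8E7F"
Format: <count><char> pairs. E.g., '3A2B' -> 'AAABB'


Expanding each <count><char> pair:
  1F -> 'F'
  8E -> 'EEEEEEEE'
  7F -> 'FFFFFFF'

Decoded = FEEEEEEEEFFFFFFF


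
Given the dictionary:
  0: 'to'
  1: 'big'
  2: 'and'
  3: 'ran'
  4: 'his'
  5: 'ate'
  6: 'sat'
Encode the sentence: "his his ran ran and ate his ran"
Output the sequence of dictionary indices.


Look up each word in the dictionary:
  'his' -> 4
  'his' -> 4
  'ran' -> 3
  'ran' -> 3
  'and' -> 2
  'ate' -> 5
  'his' -> 4
  'ran' -> 3

Encoded: [4, 4, 3, 3, 2, 5, 4, 3]


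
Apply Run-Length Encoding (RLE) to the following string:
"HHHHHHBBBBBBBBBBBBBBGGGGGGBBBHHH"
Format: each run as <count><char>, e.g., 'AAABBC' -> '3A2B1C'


Scanning runs left to right:
  i=0: run of 'H' x 6 -> '6H'
  i=6: run of 'B' x 14 -> '14B'
  i=20: run of 'G' x 6 -> '6G'
  i=26: run of 'B' x 3 -> '3B'
  i=29: run of 'H' x 3 -> '3H'

RLE = 6H14B6G3B3H


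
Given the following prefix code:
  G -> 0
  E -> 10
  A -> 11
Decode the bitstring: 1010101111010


Decoding step by step:
Bits 10 -> E
Bits 10 -> E
Bits 10 -> E
Bits 11 -> A
Bits 11 -> A
Bits 0 -> G
Bits 10 -> E


Decoded message: EEEAAGE


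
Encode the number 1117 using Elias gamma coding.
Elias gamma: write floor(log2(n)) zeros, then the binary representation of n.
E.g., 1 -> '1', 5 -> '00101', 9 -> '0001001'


num_bits = floor(log2(1117)) + 1 = 11
leading_zeros = num_bits - 1 = 10
binary(1117) = 10001011101

Elias gamma(1117) = '0000000000' + '10001011101' = 000000000010001011101 (21 bits)


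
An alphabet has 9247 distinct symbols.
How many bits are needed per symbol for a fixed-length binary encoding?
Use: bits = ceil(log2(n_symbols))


log2(9247) = 13.1748
Bracket: 2^13 = 8192 < 9247 <= 2^14 = 16384
So ceil(log2(9247)) = 14

bits = ceil(log2(9247)) = ceil(13.1748) = 14 bits


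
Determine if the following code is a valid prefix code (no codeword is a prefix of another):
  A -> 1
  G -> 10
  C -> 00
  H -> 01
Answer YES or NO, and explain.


Checking each pair (does one codeword prefix another?):
  A='1' vs G='10': prefix -- VIOLATION

NO -- this is NOT a valid prefix code. A (1) is a prefix of G (10).


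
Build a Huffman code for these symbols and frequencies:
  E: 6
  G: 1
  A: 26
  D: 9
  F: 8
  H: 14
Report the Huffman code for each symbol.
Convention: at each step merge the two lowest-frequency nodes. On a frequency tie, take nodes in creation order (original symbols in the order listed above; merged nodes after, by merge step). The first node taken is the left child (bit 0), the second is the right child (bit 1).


Huffman tree construction:
Step 1: Merge G(1) + E(6) = 7
Step 2: Merge (G+E)(7) + F(8) = 15
Step 3: Merge D(9) + H(14) = 23
Step 4: Merge ((G+E)+F)(15) + (D+H)(23) = 38
Step 5: Merge A(26) + (((G+E)+F)+(D+H))(38) = 64
Read each symbol's code off the tree from the root (left child = 0, right child = 1).

Codes:
  E: 1001 (length 4)
  G: 1000 (length 4)
  A: 0 (length 1)
  D: 110 (length 3)
  F: 101 (length 3)
  H: 111 (length 3)
Average code length: 147/64 = 2.2969 bits/symbol


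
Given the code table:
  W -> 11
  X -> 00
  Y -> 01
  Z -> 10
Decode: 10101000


Decoding:
10 -> Z
10 -> Z
10 -> Z
00 -> X


Result: ZZZX


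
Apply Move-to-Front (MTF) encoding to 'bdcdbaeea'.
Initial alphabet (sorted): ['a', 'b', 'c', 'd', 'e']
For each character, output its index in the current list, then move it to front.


MTF encoding:
'b': index 1 in ['a', 'b', 'c', 'd', 'e'] -> ['b', 'a', 'c', 'd', 'e']
'd': index 3 in ['b', 'a', 'c', 'd', 'e'] -> ['d', 'b', 'a', 'c', 'e']
'c': index 3 in ['d', 'b', 'a', 'c', 'e'] -> ['c', 'd', 'b', 'a', 'e']
'd': index 1 in ['c', 'd', 'b', 'a', 'e'] -> ['d', 'c', 'b', 'a', 'e']
'b': index 2 in ['d', 'c', 'b', 'a', 'e'] -> ['b', 'd', 'c', 'a', 'e']
'a': index 3 in ['b', 'd', 'c', 'a', 'e'] -> ['a', 'b', 'd', 'c', 'e']
'e': index 4 in ['a', 'b', 'd', 'c', 'e'] -> ['e', 'a', 'b', 'd', 'c']
'e': index 0 in ['e', 'a', 'b', 'd', 'c'] -> ['e', 'a', 'b', 'd', 'c']
'a': index 1 in ['e', 'a', 'b', 'd', 'c'] -> ['a', 'e', 'b', 'd', 'c']


Output: [1, 3, 3, 1, 2, 3, 4, 0, 1]


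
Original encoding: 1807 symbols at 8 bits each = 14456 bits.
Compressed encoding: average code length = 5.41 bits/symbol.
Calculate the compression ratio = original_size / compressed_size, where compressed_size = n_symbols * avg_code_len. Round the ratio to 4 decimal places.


original_size = n_symbols * orig_bits = 1807 * 8 = 14456 bits
compressed_size = n_symbols * avg_code_len = 1807 * 5.41 = 9775.87 bits
ratio = original_size / compressed_size = 14456 / 9775.87 = 1.4787

Compression ratio = 1.4787


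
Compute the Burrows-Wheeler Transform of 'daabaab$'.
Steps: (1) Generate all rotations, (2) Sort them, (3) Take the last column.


Rotations (sorted):
  0: $daabaab -> last char: b
  1: aab$daab -> last char: b
  2: aabaab$d -> last char: d
  3: ab$daaba -> last char: a
  4: abaab$da -> last char: a
  5: b$daabaa -> last char: a
  6: baab$daa -> last char: a
  7: daabaab$ -> last char: $


BWT = bbdaaaa$


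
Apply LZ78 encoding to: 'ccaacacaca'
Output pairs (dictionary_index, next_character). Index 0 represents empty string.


LZ78 encoding steps:
Dictionary: {0: ''}
Step 1: w='' (idx 0), next='c' -> output (0, 'c'), add 'c' as idx 1
Step 2: w='c' (idx 1), next='a' -> output (1, 'a'), add 'ca' as idx 2
Step 3: w='' (idx 0), next='a' -> output (0, 'a'), add 'a' as idx 3
Step 4: w='ca' (idx 2), next='c' -> output (2, 'c'), add 'cac' as idx 4
Step 5: w='a' (idx 3), next='c' -> output (3, 'c'), add 'ac' as idx 5
Step 6: w='a' (idx 3), end of input -> output (3, '')


Encoded: [(0, 'c'), (1, 'a'), (0, 'a'), (2, 'c'), (3, 'c'), (3, '')]


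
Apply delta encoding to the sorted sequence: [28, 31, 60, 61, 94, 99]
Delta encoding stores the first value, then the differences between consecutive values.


First value: 28
Deltas:
  31 - 28 = 3
  60 - 31 = 29
  61 - 60 = 1
  94 - 61 = 33
  99 - 94 = 5


Delta encoded: [28, 3, 29, 1, 33, 5]


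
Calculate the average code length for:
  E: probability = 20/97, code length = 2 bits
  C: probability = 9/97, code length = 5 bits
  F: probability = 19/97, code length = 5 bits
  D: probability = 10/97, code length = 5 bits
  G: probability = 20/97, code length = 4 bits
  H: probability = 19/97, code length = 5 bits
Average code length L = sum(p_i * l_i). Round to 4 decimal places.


Weighted contributions p_i * l_i:
  E: (20/97) * 2 = 40/97
  C: (9/97) * 5 = 45/97
  F: (19/97) * 5 = 95/97
  D: (10/97) * 5 = 50/97
  G: (20/97) * 4 = 80/97
  H: (19/97) * 5 = 95/97
Sum = (40 + 45 + 95 + 50 + 80 + 95)/97 = 405/97

L = 405/97 = 4.1753 bits/symbol


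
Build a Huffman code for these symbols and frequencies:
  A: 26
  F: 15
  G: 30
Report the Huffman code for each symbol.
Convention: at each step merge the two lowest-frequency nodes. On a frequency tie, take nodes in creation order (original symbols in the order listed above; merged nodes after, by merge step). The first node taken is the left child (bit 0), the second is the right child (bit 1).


Huffman tree construction:
Step 1: Merge F(15) + A(26) = 41
Step 2: Merge G(30) + (F+A)(41) = 71
Read each symbol's code off the tree from the root (left child = 0, right child = 1).

Codes:
  A: 11 (length 2)
  F: 10 (length 2)
  G: 0 (length 1)
Average code length: 112/71 = 1.5775 bits/symbol


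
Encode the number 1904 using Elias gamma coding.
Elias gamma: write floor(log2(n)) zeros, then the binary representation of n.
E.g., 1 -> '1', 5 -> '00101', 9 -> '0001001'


num_bits = floor(log2(1904)) + 1 = 11
leading_zeros = num_bits - 1 = 10
binary(1904) = 11101110000

Elias gamma(1904) = '0000000000' + '11101110000' = 000000000011101110000 (21 bits)


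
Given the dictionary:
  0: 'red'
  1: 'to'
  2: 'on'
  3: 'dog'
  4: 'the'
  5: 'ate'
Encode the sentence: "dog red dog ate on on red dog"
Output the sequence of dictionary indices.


Look up each word in the dictionary:
  'dog' -> 3
  'red' -> 0
  'dog' -> 3
  'ate' -> 5
  'on' -> 2
  'on' -> 2
  'red' -> 0
  'dog' -> 3

Encoded: [3, 0, 3, 5, 2, 2, 0, 3]


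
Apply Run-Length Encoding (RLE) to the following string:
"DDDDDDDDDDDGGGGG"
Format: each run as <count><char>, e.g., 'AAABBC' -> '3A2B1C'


Scanning runs left to right:
  i=0: run of 'D' x 11 -> '11D'
  i=11: run of 'G' x 5 -> '5G'

RLE = 11D5G


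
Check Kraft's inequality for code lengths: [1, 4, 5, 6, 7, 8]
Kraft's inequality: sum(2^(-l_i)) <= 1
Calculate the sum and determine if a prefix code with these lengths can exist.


Sum = 2^(-1) + 2^(-4) + 2^(-5) + 2^(-6) + 2^(-7) + 2^(-8)
    = 0.5 + 0.0625 + 0.03125 + 0.015625 + 0.0078125 + 0.00390625
    = 159/256 = 0.62109375
Since 0.62109375 <= 1, Kraft's inequality IS satisfied.
A prefix code with these lengths CAN exist.

Kraft sum = 0.62109375. Satisfied.


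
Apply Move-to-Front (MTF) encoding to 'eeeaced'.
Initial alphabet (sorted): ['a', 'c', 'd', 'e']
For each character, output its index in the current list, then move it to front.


MTF encoding:
'e': index 3 in ['a', 'c', 'd', 'e'] -> ['e', 'a', 'c', 'd']
'e': index 0 in ['e', 'a', 'c', 'd'] -> ['e', 'a', 'c', 'd']
'e': index 0 in ['e', 'a', 'c', 'd'] -> ['e', 'a', 'c', 'd']
'a': index 1 in ['e', 'a', 'c', 'd'] -> ['a', 'e', 'c', 'd']
'c': index 2 in ['a', 'e', 'c', 'd'] -> ['c', 'a', 'e', 'd']
'e': index 2 in ['c', 'a', 'e', 'd'] -> ['e', 'c', 'a', 'd']
'd': index 3 in ['e', 'c', 'a', 'd'] -> ['d', 'e', 'c', 'a']


Output: [3, 0, 0, 1, 2, 2, 3]


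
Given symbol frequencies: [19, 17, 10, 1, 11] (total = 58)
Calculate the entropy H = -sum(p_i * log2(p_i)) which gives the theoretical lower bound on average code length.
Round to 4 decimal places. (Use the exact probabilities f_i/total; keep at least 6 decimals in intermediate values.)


Per-symbol terms -p_i * log2(p_i) with p_i = f_i/58:
  p = 19/58 = 0.327586: log2(p) = -1.610053, -p*log2(p) = 0.527431
  p = 17/58 = 0.293103: log2(p) = -1.770518, -p*log2(p) = 0.518945
  p = 10/58 = 0.172414: log2(p) = -2.536053, -p*log2(p) = 0.437251
  p = 1/58 = 0.017241: log2(p) = -5.857981, -p*log2(p) = 0.101000
  p = 11/58 = 0.189655: log2(p) = -2.398549, -p*log2(p) = 0.454897
H = 0.527431 + 0.518945 + 0.437251 + 0.101000 + 0.454897 = 2.039524

H = 2.0395 bits/symbol
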